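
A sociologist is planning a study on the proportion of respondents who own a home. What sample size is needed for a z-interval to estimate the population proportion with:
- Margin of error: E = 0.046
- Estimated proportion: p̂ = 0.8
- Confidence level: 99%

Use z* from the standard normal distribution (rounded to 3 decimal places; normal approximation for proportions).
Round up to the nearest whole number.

Using z* for proportion z-interval (normal approximation).

For 99% confidence, z* = 2.576 (from standard normal table)

Sample size formula for proportion z-interval: n = z*²p̂(1-p̂)/E²

n = 2.576² × 0.8 × 0.2 / 0.046²
  = 6.635776 × 0.16 / 0.002116
  = 501.7600

Round up to the nearest whole number: n = 502

502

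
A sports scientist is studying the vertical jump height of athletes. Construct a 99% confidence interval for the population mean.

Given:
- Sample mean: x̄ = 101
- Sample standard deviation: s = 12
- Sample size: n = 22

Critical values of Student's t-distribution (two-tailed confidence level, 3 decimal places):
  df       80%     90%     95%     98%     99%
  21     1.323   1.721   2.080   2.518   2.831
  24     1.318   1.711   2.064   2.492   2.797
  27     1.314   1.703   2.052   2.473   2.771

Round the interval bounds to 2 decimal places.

The population standard deviation σ is unknown (only the sample standard deviation s is given), so use a t-interval with df = n - 1 = 22 - 1 = 21.

For 99% confidence with df = 21, t* = 2.831 (from t-table)

Standard error: SE = s/√n = 12/√22 = 2.558409

Margin of error: E = t* × SE = 2.831 × 2.558409 = 7.2429

T-interval: x̄ ± E = 101 ± 7.2429 = (93.7571, 108.2429)

Rounded to 2 decimal places:

(93.76, 108.24)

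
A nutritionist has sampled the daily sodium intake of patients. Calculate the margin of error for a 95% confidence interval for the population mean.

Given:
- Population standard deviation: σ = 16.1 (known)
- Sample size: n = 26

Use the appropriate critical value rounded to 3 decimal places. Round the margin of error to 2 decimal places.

The population standard deviation σ is known, so use the z-interval margin of error formula.

For 95% confidence, z* = 1.96 (from standard normal table)

Margin of error formula for z-interval: E = z* × σ/√n

E = 1.96 × 16.1/√26
  = 1.96 × 3.157470
  = 6.1886

Rounded to 2 decimal places:

6.19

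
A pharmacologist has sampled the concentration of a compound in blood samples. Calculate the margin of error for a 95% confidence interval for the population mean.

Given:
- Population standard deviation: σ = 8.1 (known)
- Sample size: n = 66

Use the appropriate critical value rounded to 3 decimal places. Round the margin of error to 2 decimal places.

The population standard deviation σ is known, so use the z-interval margin of error formula.

For 95% confidence, z* = 1.96 (from standard normal table)

Margin of error formula for z-interval: E = z* × σ/√n

E = 1.96 × 8.1/√66
  = 1.96 × 0.997041
  = 1.9542

Rounded to 2 decimal places:

1.95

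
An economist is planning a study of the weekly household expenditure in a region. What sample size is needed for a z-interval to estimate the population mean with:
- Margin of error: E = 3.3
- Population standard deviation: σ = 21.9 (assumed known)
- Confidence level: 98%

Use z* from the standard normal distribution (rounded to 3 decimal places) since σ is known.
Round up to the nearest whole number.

Using z* since population σ is known (z-interval formula).

For 98% confidence, z* = 2.326 (from standard normal table)

Sample size formula for z-interval: n = (z*σ/E)²

n = (2.326 × 21.9 / 3.3)²
  = (15.436182)²
  = 238.2757

Round up to the nearest whole number: n = 239

239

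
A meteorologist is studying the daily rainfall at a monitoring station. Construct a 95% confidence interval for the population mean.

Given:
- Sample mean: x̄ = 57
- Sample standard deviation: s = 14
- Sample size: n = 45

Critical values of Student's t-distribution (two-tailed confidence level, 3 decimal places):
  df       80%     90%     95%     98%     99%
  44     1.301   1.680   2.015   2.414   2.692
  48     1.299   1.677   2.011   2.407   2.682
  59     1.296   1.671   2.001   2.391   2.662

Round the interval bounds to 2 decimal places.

The population standard deviation σ is unknown (only the sample standard deviation s is given), so use a t-interval with df = n - 1 = 45 - 1 = 44.

For 95% confidence with df = 44, t* = 2.015 (from t-table)

Standard error: SE = s/√n = 14/√45 = 2.086997

Margin of error: E = t* × SE = 2.015 × 2.086997 = 4.2053

T-interval: x̄ ± E = 57 ± 4.2053 = (52.7947, 61.2053)

Rounded to 2 decimal places:

(52.79, 61.21)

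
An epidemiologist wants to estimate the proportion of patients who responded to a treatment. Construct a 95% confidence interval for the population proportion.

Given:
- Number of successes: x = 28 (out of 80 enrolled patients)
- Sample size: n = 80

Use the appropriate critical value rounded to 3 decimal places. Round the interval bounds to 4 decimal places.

Sample proportion: p̂ = 28/80 = 0.350000

Check conditions for normal approximation:
  np̂ = 28 ≥ 10 ✓
  n(1-p̂) = 52 ≥ 10 ✓

The sample is large enough, so use a z-interval (normal approximation) for the proportion.

For 95% confidence, z* = 1.96 (from standard normal table)

Standard error: SE = √(p̂(1-p̂)/n) = √(0.350000×0.650000/80) = 0.05332682

Margin of error: E = z* × SE = 1.96 × 0.05332682 = 0.104521

Z-interval: p̂ ± E = 0.350000 ± 0.104521 = (0.245479, 0.454521)

Rounded to 4 decimal places:

(0.2455, 0.4545)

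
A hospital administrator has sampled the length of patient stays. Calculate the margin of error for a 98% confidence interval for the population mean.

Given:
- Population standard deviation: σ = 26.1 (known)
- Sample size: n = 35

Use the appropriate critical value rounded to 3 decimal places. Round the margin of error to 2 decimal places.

The population standard deviation σ is known, so use the z-interval margin of error formula.

For 98% confidence, z* = 2.326 (from standard normal table)

Margin of error formula for z-interval: E = z* × σ/√n

E = 2.326 × 26.1/√35
  = 2.326 × 4.411705
  = 10.2616

Rounded to 2 decimal places:

10.26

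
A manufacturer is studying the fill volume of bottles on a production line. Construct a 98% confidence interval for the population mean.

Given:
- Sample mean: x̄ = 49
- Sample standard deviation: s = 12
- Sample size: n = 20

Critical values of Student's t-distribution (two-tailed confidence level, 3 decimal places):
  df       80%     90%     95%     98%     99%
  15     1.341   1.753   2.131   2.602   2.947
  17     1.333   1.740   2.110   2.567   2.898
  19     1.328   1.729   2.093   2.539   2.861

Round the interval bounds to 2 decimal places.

The population standard deviation σ is unknown (only the sample standard deviation s is given), so use a t-interval with df = n - 1 = 20 - 1 = 19.

For 98% confidence with df = 19, t* = 2.539 (from t-table)

Standard error: SE = s/√n = 12/√20 = 2.683282

Margin of error: E = t* × SE = 2.539 × 2.683282 = 6.8129

T-interval: x̄ ± E = 49 ± 6.8129 = (42.1871, 55.8129)

Rounded to 2 decimal places:

(42.19, 55.81)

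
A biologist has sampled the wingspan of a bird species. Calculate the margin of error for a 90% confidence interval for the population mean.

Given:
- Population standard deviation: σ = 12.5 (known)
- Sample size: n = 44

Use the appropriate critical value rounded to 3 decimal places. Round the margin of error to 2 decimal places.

The population standard deviation σ is known, so use the z-interval margin of error formula.

For 90% confidence, z* = 1.645 (from standard normal table)

Margin of error formula for z-interval: E = z* × σ/√n

E = 1.645 × 12.5/√44
  = 1.645 × 1.884446
  = 3.0999

Rounded to 2 decimal places:

3.10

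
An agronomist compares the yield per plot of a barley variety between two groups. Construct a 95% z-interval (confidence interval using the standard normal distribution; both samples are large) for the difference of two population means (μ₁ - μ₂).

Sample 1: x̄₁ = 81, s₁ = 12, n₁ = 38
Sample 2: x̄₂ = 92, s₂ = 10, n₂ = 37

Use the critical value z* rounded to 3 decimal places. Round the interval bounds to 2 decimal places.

Both samples are large (n₁ = 38 ≥ 30, n₂ = 37 ≥ 30), so a z-interval for the difference of means applies.

Point estimate: x̄₁ - x̄₂ = 81 - 92 = -11

Standard error: SE = √(s₁²/n₁ + s₂²/n₂)
= √(12²/38 + 10²/37)
= √(3.789474 + 2.702703)
= 2.547975

For 95% confidence, z* = 1.96 (from standard normal table)
Margin of error: E = z* × SE = 1.96 × 2.547975 = 4.9940

Z-interval: (x̄₁ - x̄₂) ± E = -11 ± 4.9940 = (-15.9940, -6.0060)

Rounded to 2 decimal places:

(-15.99, -6.01)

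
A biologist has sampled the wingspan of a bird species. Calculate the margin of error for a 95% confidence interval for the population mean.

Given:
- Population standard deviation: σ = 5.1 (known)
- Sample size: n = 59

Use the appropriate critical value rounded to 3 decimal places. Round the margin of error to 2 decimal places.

The population standard deviation σ is known, so use the z-interval margin of error formula.

For 95% confidence, z* = 1.96 (from standard normal table)

Margin of error formula for z-interval: E = z* × σ/√n

E = 1.96 × 5.1/√59
  = 1.96 × 0.663963
  = 1.3014

Rounded to 2 decimal places:

1.30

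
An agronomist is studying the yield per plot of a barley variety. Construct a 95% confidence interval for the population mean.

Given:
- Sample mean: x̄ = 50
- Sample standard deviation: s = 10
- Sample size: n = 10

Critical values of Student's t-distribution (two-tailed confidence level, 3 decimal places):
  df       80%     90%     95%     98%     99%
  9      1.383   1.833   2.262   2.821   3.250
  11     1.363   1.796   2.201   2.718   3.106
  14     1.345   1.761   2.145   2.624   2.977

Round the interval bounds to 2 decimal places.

The population standard deviation σ is unknown (only the sample standard deviation s is given), so use a t-interval with df = n - 1 = 10 - 1 = 9.

For 95% confidence with df = 9, t* = 2.262 (from t-table)

Standard error: SE = s/√n = 10/√10 = 3.162278

Margin of error: E = t* × SE = 2.262 × 3.162278 = 7.1531

T-interval: x̄ ± E = 50 ± 7.1531 = (42.8469, 57.1531)

Rounded to 2 decimal places:

(42.85, 57.15)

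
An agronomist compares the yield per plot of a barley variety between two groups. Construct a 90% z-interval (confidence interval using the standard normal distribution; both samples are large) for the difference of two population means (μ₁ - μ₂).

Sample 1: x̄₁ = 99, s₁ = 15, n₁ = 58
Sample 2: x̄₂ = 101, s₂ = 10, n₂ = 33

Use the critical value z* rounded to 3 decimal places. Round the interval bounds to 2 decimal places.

Both samples are large (n₁ = 58 ≥ 30, n₂ = 33 ≥ 30), so a z-interval for the difference of means applies.

Point estimate: x̄₁ - x̄₂ = 99 - 101 = -2

Standard error: SE = √(s₁²/n₁ + s₂²/n₂)
= √(15²/58 + 10²/33)
= √(3.879310 + 3.030303)
= 2.628614

For 90% confidence, z* = 1.645 (from standard normal table)
Margin of error: E = z* × SE = 1.645 × 2.628614 = 4.3241

Z-interval: (x̄₁ - x̄₂) ± E = -2 ± 4.3241 = (-6.3241, 2.3241)

Rounded to 2 decimal places:

(-6.32, 2.32)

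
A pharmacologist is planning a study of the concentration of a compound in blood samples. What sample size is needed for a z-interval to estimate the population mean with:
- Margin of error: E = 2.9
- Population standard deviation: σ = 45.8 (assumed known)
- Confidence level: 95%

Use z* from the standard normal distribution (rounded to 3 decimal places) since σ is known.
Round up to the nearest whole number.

Using z* since population σ is known (z-interval formula).

For 95% confidence, z* = 1.96 (from standard normal table)

Sample size formula for z-interval: n = (z*σ/E)²

n = (1.96 × 45.8 / 2.9)²
  = (30.954483)²
  = 958.1800

Round up to the nearest whole number: n = 959

959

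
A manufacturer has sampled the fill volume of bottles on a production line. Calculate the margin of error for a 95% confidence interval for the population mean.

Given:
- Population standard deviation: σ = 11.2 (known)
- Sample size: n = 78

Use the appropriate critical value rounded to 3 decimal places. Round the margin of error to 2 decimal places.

The population standard deviation σ is known, so use the z-interval margin of error formula.

For 95% confidence, z* = 1.96 (from standard normal table)

Margin of error formula for z-interval: E = z* × σ/√n

E = 1.96 × 11.2/√78
  = 1.96 × 1.268150
  = 2.4856

Rounded to 2 decimal places:

2.49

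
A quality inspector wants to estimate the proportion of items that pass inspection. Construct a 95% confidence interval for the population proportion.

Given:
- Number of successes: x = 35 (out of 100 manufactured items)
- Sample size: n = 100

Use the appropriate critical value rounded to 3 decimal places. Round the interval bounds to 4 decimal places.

Sample proportion: p̂ = 35/100 = 0.350000

Check conditions for normal approximation:
  np̂ = 35 ≥ 10 ✓
  n(1-p̂) = 65 ≥ 10 ✓

The sample is large enough, so use a z-interval (normal approximation) for the proportion.

For 95% confidence, z* = 1.96 (from standard normal table)

Standard error: SE = √(p̂(1-p̂)/n) = √(0.350000×0.650000/100) = 0.04769696

Margin of error: E = z* × SE = 1.96 × 0.04769696 = 0.093486

Z-interval: p̂ ± E = 0.350000 ± 0.093486 = (0.256514, 0.443486)

Rounded to 4 decimal places:

(0.2565, 0.4435)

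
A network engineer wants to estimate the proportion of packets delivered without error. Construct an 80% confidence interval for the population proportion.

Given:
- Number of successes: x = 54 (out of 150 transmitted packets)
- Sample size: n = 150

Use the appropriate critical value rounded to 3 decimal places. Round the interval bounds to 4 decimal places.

Sample proportion: p̂ = 54/150 = 0.360000

Check conditions for normal approximation:
  np̂ = 54 ≥ 10 ✓
  n(1-p̂) = 96 ≥ 10 ✓

The sample is large enough, so use a z-interval (normal approximation) for the proportion.

For 80% confidence, z* = 1.282 (from standard normal table)

Standard error: SE = √(p̂(1-p̂)/n) = √(0.360000×0.640000/150) = 0.03919184

Margin of error: E = z* × SE = 1.282 × 0.03919184 = 0.050244

Z-interval: p̂ ± E = 0.360000 ± 0.050244 = (0.309756, 0.410244)

Rounded to 4 decimal places:

(0.3098, 0.4102)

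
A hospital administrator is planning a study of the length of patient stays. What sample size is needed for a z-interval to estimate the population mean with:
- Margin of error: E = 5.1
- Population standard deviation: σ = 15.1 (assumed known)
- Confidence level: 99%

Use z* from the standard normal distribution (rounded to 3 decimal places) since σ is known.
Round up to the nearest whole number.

Using z* since population σ is known (z-interval formula).

For 99% confidence, z* = 2.576 (from standard normal table)

Sample size formula for z-interval: n = (z*σ/E)²

n = (2.576 × 15.1 / 5.1)²
  = (7.626980)²
  = 58.1708

Round up to the nearest whole number: n = 59

59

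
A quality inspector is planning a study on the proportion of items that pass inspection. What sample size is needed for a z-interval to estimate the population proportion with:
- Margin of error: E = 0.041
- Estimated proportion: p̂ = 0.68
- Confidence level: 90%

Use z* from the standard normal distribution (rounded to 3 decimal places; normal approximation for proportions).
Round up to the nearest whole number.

Using z* for proportion z-interval (normal approximation).

For 90% confidence, z* = 1.645 (from standard normal table)

Sample size formula for proportion z-interval: n = z*²p̂(1-p̂)/E²

n = 1.645² × 0.68 × 0.32 / 0.041²
  = 2.706025 × 0.2176 / 0.001681
  = 350.2862

Round up to the nearest whole number: n = 351

351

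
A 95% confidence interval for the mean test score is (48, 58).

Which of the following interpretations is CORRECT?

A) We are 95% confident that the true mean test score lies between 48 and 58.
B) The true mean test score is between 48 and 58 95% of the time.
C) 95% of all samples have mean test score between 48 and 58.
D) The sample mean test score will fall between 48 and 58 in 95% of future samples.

A confidence interval represents our confidence in the procedure, not a probability statement about the parameter.

Key concept: If we repeated this sampling process many times and computed a 95% CI each time, about 95% of those intervals would contain the true population parameter.

For this specific interval (48, 58):
- Midpoint (point estimate): 53
- Margin of error: 5

The correct interpretation is the one stating confidence that the true parameter lies in the interval — option A.

A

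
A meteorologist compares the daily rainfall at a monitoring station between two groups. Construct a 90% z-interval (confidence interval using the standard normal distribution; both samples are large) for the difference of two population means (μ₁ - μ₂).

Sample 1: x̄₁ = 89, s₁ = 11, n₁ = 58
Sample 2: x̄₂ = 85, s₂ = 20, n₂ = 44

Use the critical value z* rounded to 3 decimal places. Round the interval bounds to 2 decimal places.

Both samples are large (n₁ = 58 ≥ 30, n₂ = 44 ≥ 30), so a z-interval for the difference of means applies.

Point estimate: x̄₁ - x̄₂ = 89 - 85 = 4

Standard error: SE = √(s₁²/n₁ + s₂²/n₂)
= √(11²/58 + 20²/44)
= √(2.086207 + 9.090909)
= 3.343219

For 90% confidence, z* = 1.645 (from standard normal table)
Margin of error: E = z* × SE = 1.645 × 3.343219 = 5.4996

Z-interval: (x̄₁ - x̄₂) ± E = 4 ± 5.4996 = (-1.4996, 9.4996)

Rounded to 2 decimal places:

(-1.50, 9.50)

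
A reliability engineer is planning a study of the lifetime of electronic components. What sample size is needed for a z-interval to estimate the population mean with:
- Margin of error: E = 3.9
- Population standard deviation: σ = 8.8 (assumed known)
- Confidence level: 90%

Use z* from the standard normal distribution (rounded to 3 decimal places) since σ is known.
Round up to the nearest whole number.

Using z* since population σ is known (z-interval formula).

For 90% confidence, z* = 1.645 (from standard normal table)

Sample size formula for z-interval: n = (z*σ/E)²

n = (1.645 × 8.8 / 3.9)²
  = (3.711795)²
  = 13.7774

Round up to the nearest whole number: n = 14

14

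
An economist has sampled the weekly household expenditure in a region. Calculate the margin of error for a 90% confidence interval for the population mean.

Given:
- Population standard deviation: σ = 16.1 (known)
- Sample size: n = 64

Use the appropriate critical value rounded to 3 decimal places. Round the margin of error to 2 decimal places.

The population standard deviation σ is known, so use the z-interval margin of error formula.

For 90% confidence, z* = 1.645 (from standard normal table)

Margin of error formula for z-interval: E = z* × σ/√n

E = 1.645 × 16.1/√64
  = 1.645 × 2.012500
  = 3.3106

Rounded to 2 decimal places:

3.31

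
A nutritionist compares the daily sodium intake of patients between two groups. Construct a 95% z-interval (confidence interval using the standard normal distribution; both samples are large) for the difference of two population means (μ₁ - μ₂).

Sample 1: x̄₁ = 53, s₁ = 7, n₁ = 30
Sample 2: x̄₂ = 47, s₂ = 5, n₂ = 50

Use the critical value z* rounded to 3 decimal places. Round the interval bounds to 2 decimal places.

Both samples are large (n₁ = 30 ≥ 30, n₂ = 50 ≥ 30), so a z-interval for the difference of means applies.

Point estimate: x̄₁ - x̄₂ = 53 - 47 = 6

Standard error: SE = √(s₁²/n₁ + s₂²/n₂)
= √(7²/30 + 5²/50)
= √(1.633333 + 0.500000)
= 1.460593

For 95% confidence, z* = 1.96 (from standard normal table)
Margin of error: E = z* × SE = 1.96 × 1.460593 = 2.8628

Z-interval: (x̄₁ - x̄₂) ± E = 6 ± 2.8628 = (3.1372, 8.8628)

Rounded to 2 decimal places:

(3.14, 8.86)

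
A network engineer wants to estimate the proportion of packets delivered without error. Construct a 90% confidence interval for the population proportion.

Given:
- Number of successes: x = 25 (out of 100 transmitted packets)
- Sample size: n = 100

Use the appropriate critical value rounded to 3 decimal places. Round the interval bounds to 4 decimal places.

Sample proportion: p̂ = 25/100 = 0.250000

Check conditions for normal approximation:
  np̂ = 25 ≥ 10 ✓
  n(1-p̂) = 75 ≥ 10 ✓

The sample is large enough, so use a z-interval (normal approximation) for the proportion.

For 90% confidence, z* = 1.645 (from standard normal table)

Standard error: SE = √(p̂(1-p̂)/n) = √(0.250000×0.750000/100) = 0.04330127

Margin of error: E = z* × SE = 1.645 × 0.04330127 = 0.071231

Z-interval: p̂ ± E = 0.250000 ± 0.071231 = (0.178769, 0.321231)

Rounded to 4 decimal places:

(0.1788, 0.3212)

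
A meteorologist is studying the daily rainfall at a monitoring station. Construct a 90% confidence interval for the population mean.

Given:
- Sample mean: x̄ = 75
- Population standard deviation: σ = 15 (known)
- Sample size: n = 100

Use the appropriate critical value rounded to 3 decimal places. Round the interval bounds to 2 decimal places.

The population standard deviation σ is known, so use a z-interval (standard normal critical value).

For 90% confidence, z* = 1.645 (from standard normal table)

Standard error: SE = σ/√n = 15/√100 = 1.500000

Margin of error: E = z* × SE = 1.645 × 1.500000 = 2.4675

Z-interval: x̄ ± E = 75 ± 2.4675 = (72.5325, 77.4675)

Rounded to 2 decimal places:

(72.53, 77.47)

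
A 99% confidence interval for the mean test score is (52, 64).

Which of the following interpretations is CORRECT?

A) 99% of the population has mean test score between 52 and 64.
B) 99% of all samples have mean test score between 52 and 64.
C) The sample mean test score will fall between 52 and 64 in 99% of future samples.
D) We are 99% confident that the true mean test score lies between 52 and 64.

A confidence interval represents our confidence in the procedure, not a probability statement about the parameter.

Key concept: If we repeated this sampling process many times and computed a 99% CI each time, about 99% of those intervals would contain the true population parameter.

For this specific interval (52, 64):
- Midpoint (point estimate): 58
- Margin of error: 6

The correct interpretation is the one stating confidence that the true parameter lies in the interval — option D.

D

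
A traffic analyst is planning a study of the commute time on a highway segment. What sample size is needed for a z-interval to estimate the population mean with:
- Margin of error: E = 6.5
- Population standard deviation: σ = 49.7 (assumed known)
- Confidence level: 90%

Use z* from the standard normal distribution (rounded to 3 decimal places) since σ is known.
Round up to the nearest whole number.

Using z* since population σ is known (z-interval formula).

For 90% confidence, z* = 1.645 (from standard normal table)

Sample size formula for z-interval: n = (z*σ/E)²

n = (1.645 × 49.7 / 6.5)²
  = (12.577923)²
  = 158.2041

Round up to the nearest whole number: n = 159

159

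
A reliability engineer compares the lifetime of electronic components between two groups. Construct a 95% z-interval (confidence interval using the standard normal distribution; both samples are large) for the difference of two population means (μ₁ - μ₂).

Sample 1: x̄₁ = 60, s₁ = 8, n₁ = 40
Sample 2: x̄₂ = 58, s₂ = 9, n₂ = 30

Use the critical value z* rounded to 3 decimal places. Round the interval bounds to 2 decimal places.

Both samples are large (n₁ = 40 ≥ 30, n₂ = 30 ≥ 30), so a z-interval for the difference of means applies.

Point estimate: x̄₁ - x̄₂ = 60 - 58 = 2

Standard error: SE = √(s₁²/n₁ + s₂²/n₂)
= √(8²/40 + 9²/30)
= √(1.600000 + 2.700000)
= 2.073644

For 95% confidence, z* = 1.96 (from standard normal table)
Margin of error: E = z* × SE = 1.96 × 2.073644 = 4.0643

Z-interval: (x̄₁ - x̄₂) ± E = 2 ± 4.0643 = (-2.0643, 6.0643)

Rounded to 2 decimal places:

(-2.06, 6.06)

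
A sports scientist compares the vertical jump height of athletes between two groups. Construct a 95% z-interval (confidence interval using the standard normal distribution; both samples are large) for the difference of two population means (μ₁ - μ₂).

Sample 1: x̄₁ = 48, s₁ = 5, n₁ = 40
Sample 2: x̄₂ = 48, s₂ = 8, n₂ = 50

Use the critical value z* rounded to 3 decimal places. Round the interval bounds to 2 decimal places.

Both samples are large (n₁ = 40 ≥ 30, n₂ = 50 ≥ 30), so a z-interval for the difference of means applies.

Point estimate: x̄₁ - x̄₂ = 48 - 48 = 0

Standard error: SE = √(s₁²/n₁ + s₂²/n₂)
= √(5²/40 + 8²/50)
= √(0.625000 + 1.280000)
= 1.380217

For 95% confidence, z* = 1.96 (from standard normal table)
Margin of error: E = z* × SE = 1.96 × 1.380217 = 2.7052

Z-interval: (x̄₁ - x̄₂) ± E = 0 ± 2.7052 = (-2.7052, 2.7052)

Rounded to 2 decimal places:

(-2.71, 2.71)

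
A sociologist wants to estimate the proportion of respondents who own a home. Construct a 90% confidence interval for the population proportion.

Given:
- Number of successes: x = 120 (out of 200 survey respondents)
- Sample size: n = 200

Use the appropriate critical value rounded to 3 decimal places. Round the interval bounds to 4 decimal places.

Sample proportion: p̂ = 120/200 = 0.600000

Check conditions for normal approximation:
  np̂ = 120 ≥ 10 ✓
  n(1-p̂) = 80 ≥ 10 ✓

The sample is large enough, so use a z-interval (normal approximation) for the proportion.

For 90% confidence, z* = 1.645 (from standard normal table)

Standard error: SE = √(p̂(1-p̂)/n) = √(0.600000×0.400000/200) = 0.03464102

Margin of error: E = z* × SE = 1.645 × 0.03464102 = 0.056984

Z-interval: p̂ ± E = 0.600000 ± 0.056984 = (0.543016, 0.656984)

Rounded to 4 decimal places:

(0.5430, 0.6570)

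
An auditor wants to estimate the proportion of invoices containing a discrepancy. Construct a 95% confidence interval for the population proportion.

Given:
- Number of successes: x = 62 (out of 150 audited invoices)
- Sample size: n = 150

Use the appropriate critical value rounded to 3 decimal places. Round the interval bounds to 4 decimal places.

Sample proportion: p̂ = 62/150 = 0.413333

Check conditions for normal approximation:
  np̂ = 62 ≥ 10 ✓
  n(1-p̂) = 88 ≥ 10 ✓

The sample is large enough, so use a z-interval (normal approximation) for the proportion.

For 95% confidence, z* = 1.96 (from standard normal table)

Standard error: SE = √(p̂(1-p̂)/n) = √(0.413333×0.586667/150) = 0.04020687

Margin of error: E = z* × SE = 1.96 × 0.04020687 = 0.078805

Z-interval: p̂ ± E = 0.413333 ± 0.078805 = (0.334528, 0.492139)

Rounded to 4 decimal places:

(0.3345, 0.4921)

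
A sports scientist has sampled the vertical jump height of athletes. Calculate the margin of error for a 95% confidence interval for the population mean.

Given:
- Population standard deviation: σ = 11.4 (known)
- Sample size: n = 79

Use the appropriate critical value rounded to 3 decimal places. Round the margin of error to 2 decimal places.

The population standard deviation σ is known, so use the z-interval margin of error formula.

For 95% confidence, z* = 1.96 (from standard normal table)

Margin of error formula for z-interval: E = z* × σ/√n

E = 1.96 × 11.4/√79
  = 1.96 × 1.282600
  = 2.5139

Rounded to 2 decimal places:

2.51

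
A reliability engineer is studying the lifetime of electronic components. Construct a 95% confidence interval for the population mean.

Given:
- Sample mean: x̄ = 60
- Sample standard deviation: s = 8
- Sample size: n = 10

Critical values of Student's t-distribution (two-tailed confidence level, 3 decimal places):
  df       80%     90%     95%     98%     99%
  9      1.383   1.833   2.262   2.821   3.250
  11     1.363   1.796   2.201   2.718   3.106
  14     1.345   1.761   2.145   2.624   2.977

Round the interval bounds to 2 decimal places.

The population standard deviation σ is unknown (only the sample standard deviation s is given), so use a t-interval with df = n - 1 = 10 - 1 = 9.

For 95% confidence with df = 9, t* = 2.262 (from t-table)

Standard error: SE = s/√n = 8/√10 = 2.529822

Margin of error: E = t* × SE = 2.262 × 2.529822 = 5.7225

T-interval: x̄ ± E = 60 ± 5.7225 = (54.2775, 65.7225)

Rounded to 2 decimal places:

(54.28, 65.72)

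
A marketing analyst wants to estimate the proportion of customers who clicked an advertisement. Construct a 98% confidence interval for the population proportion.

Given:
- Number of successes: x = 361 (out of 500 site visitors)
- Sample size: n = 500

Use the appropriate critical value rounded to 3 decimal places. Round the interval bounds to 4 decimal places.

Sample proportion: p̂ = 361/500 = 0.722000

Check conditions for normal approximation:
  np̂ = 361 ≥ 10 ✓
  n(1-p̂) = 139 ≥ 10 ✓

The sample is large enough, so use a z-interval (normal approximation) for the proportion.

For 98% confidence, z* = 2.326 (from standard normal table)

Standard error: SE = √(p̂(1-p̂)/n) = √(0.722000×0.278000/500) = 0.02003577

Margin of error: E = z* × SE = 2.326 × 0.02003577 = 0.046603

Z-interval: p̂ ± E = 0.722000 ± 0.046603 = (0.675397, 0.768603)

Rounded to 4 decimal places:

(0.6754, 0.7686)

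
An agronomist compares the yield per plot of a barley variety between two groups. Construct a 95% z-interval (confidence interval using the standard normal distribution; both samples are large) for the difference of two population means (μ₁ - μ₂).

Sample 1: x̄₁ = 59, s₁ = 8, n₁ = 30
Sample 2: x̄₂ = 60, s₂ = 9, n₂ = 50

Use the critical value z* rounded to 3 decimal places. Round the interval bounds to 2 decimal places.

Both samples are large (n₁ = 30 ≥ 30, n₂ = 50 ≥ 30), so a z-interval for the difference of means applies.

Point estimate: x̄₁ - x̄₂ = 59 - 60 = -1

Standard error: SE = √(s₁²/n₁ + s₂²/n₂)
= √(8²/30 + 9²/50)
= √(2.133333 + 1.620000)
= 1.937352

For 95% confidence, z* = 1.96 (from standard normal table)
Margin of error: E = z* × SE = 1.96 × 1.937352 = 3.7972

Z-interval: (x̄₁ - x̄₂) ± E = -1 ± 3.7972 = (-4.7972, 2.7972)

Rounded to 2 decimal places:

(-4.80, 2.80)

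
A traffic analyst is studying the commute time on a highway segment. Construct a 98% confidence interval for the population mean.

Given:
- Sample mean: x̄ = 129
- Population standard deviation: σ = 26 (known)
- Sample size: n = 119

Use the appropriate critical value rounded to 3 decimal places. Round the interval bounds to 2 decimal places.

The population standard deviation σ is known, so use a z-interval (standard normal critical value).

For 98% confidence, z* = 2.326 (from standard normal table)

Standard error: SE = σ/√n = 26/√119 = 2.383416

Margin of error: E = z* × SE = 2.326 × 2.383416 = 5.5438

Z-interval: x̄ ± E = 129 ± 5.5438 = (123.4562, 134.5438)

Rounded to 2 decimal places:

(123.46, 134.54)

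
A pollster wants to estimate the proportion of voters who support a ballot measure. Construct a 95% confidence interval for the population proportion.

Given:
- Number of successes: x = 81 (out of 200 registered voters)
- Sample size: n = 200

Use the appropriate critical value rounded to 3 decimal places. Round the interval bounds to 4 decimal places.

Sample proportion: p̂ = 81/200 = 0.405000

Check conditions for normal approximation:
  np̂ = 81 ≥ 10 ✓
  n(1-p̂) = 119 ≥ 10 ✓

The sample is large enough, so use a z-interval (normal approximation) for the proportion.

For 95% confidence, z* = 1.96 (from standard normal table)

Standard error: SE = √(p̂(1-p̂)/n) = √(0.405000×0.595000/200) = 0.03471131

Margin of error: E = z* × SE = 1.96 × 0.03471131 = 0.068034

Z-interval: p̂ ± E = 0.405000 ± 0.068034 = (0.336966, 0.473034)

Rounded to 4 decimal places:

(0.3370, 0.4730)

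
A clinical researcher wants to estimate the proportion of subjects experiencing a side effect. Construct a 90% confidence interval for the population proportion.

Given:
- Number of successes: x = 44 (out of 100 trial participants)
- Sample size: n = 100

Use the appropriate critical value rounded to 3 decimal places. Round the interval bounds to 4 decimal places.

Sample proportion: p̂ = 44/100 = 0.440000

Check conditions for normal approximation:
  np̂ = 44 ≥ 10 ✓
  n(1-p̂) = 56 ≥ 10 ✓

The sample is large enough, so use a z-interval (normal approximation) for the proportion.

For 90% confidence, z* = 1.645 (from standard normal table)

Standard error: SE = √(p̂(1-p̂)/n) = √(0.440000×0.560000/100) = 0.04963869

Margin of error: E = z* × SE = 1.645 × 0.04963869 = 0.081656

Z-interval: p̂ ± E = 0.440000 ± 0.081656 = (0.358344, 0.521656)

Rounded to 4 decimal places:

(0.3583, 0.5217)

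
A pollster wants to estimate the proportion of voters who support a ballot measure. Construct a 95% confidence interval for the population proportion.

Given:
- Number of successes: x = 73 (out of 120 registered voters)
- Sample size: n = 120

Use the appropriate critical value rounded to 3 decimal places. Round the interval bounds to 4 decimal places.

Sample proportion: p̂ = 73/120 = 0.608333

Check conditions for normal approximation:
  np̂ = 73 ≥ 10 ✓
  n(1-p̂) = 47 ≥ 10 ✓

The sample is large enough, so use a z-interval (normal approximation) for the proportion.

For 95% confidence, z* = 1.96 (from standard normal table)

Standard error: SE = √(p̂(1-p̂)/n) = √(0.608333×0.391667/120) = 0.04455931

Margin of error: E = z* × SE = 1.96 × 0.04455931 = 0.087336

Z-interval: p̂ ± E = 0.608333 ± 0.087336 = (0.520997, 0.695670)

Rounded to 4 decimal places:

(0.5210, 0.6957)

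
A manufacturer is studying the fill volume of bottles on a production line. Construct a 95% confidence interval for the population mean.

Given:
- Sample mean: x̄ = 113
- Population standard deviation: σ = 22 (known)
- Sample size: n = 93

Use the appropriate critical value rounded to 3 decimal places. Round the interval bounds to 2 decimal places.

The population standard deviation σ is known, so use a z-interval (standard normal critical value).

For 95% confidence, z* = 1.96 (from standard normal table)

Standard error: SE = σ/√n = 22/√93 = 2.281294

Margin of error: E = z* × SE = 1.96 × 2.281294 = 4.4713

Z-interval: x̄ ± E = 113 ± 4.4713 = (108.5287, 117.4713)

Rounded to 2 decimal places:

(108.53, 117.47)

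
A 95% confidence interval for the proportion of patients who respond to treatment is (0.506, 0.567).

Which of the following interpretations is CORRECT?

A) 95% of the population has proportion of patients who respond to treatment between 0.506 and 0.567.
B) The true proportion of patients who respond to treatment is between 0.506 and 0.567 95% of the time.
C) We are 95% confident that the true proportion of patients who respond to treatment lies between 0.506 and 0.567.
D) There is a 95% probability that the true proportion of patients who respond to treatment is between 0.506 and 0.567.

A confidence interval represents our confidence in the procedure, not a probability statement about the parameter.

Key concept: If we repeated this sampling process many times and computed a 95% CI each time, about 95% of those intervals would contain the true population parameter.

For this specific interval (0.506, 0.567):
- Midpoint (point estimate): 0.5365
- Margin of error: 0.0305

The correct interpretation is the one stating confidence that the true parameter lies in the interval — option C.

C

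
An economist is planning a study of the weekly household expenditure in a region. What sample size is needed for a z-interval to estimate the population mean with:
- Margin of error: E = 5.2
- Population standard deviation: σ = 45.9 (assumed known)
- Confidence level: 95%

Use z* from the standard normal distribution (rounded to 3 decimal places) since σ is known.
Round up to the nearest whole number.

Using z* since population σ is known (z-interval formula).

For 95% confidence, z* = 1.96 (from standard normal table)

Sample size formula for z-interval: n = (z*σ/E)²

n = (1.96 × 45.9 / 5.2)²
  = (17.300769)²
  = 299.3166

Round up to the nearest whole number: n = 300

300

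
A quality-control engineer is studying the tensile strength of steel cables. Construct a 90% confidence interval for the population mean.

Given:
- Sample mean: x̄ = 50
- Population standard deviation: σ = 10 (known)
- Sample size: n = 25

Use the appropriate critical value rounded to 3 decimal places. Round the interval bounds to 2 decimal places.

The population standard deviation σ is known, so use a z-interval (standard normal critical value).

For 90% confidence, z* = 1.645 (from standard normal table)

Standard error: SE = σ/√n = 10/√25 = 2.000000

Margin of error: E = z* × SE = 1.645 × 2.000000 = 3.2900

Z-interval: x̄ ± E = 50 ± 3.2900 = (46.7100, 53.2900)

Rounded to 2 decimal places:

(46.71, 53.29)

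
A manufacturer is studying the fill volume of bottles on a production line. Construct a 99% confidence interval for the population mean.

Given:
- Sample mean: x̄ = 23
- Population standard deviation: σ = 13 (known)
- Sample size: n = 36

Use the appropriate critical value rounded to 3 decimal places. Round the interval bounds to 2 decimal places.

The population standard deviation σ is known, so use a z-interval (standard normal critical value).

For 99% confidence, z* = 2.576 (from standard normal table)

Standard error: SE = σ/√n = 13/√36 = 2.166667

Margin of error: E = z* × SE = 2.576 × 2.166667 = 5.5813

Z-interval: x̄ ± E = 23 ± 5.5813 = (17.4187, 28.5813)

Rounded to 2 decimal places:

(17.42, 28.58)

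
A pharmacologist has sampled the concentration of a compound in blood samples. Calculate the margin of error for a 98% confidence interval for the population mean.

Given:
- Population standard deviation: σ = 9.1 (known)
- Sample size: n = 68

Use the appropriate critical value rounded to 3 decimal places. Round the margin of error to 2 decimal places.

The population standard deviation σ is known, so use the z-interval margin of error formula.

For 98% confidence, z* = 2.326 (from standard normal table)

Margin of error formula for z-interval: E = z* × σ/√n

E = 2.326 × 9.1/√68
  = 2.326 × 1.103537
  = 2.5668

Rounded to 2 decimal places:

2.57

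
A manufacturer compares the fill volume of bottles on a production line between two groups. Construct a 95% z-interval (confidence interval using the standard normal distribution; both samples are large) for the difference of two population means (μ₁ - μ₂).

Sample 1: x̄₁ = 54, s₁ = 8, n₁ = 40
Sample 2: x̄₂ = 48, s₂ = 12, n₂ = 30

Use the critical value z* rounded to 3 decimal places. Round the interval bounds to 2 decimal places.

Both samples are large (n₁ = 40 ≥ 30, n₂ = 30 ≥ 30), so a z-interval for the difference of means applies.

Point estimate: x̄₁ - x̄₂ = 54 - 48 = 6

Standard error: SE = √(s₁²/n₁ + s₂²/n₂)
= √(8²/40 + 12²/30)
= √(1.600000 + 4.800000)
= 2.529822

For 95% confidence, z* = 1.96 (from standard normal table)
Margin of error: E = z* × SE = 1.96 × 2.529822 = 4.9585

Z-interval: (x̄₁ - x̄₂) ± E = 6 ± 4.9585 = (1.0415, 10.9585)

Rounded to 2 decimal places:

(1.04, 10.96)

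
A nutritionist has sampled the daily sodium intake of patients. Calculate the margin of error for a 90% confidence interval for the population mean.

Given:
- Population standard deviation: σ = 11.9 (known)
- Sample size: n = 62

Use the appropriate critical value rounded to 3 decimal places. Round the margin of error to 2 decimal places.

The population standard deviation σ is known, so use the z-interval margin of error formula.

For 90% confidence, z* = 1.645 (from standard normal table)

Margin of error formula for z-interval: E = z* × σ/√n

E = 1.645 × 11.9/√62
  = 1.645 × 1.511302
  = 2.4861

Rounded to 2 decimal places:

2.49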